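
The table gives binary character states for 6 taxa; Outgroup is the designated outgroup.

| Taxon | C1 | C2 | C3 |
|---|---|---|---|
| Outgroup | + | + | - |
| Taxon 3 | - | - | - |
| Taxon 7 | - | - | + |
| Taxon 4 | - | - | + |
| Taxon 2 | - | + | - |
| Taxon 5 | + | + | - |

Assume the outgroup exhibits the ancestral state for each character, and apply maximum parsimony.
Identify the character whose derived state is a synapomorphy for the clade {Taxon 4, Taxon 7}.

Character polarity is set by the outgroup: the derived state is whichever differs from the outgroup's state, so for C1, C2 the derived state is '-', and for the remaining characters it is '+'.
C1: derived state '-' in Taxon 2, Taxon 3, Taxon 4, and Taxon 7 only — synapomorphy for {Taxon 2, Taxon 3, Taxon 4, Taxon 7}.
Only Taxon 3, Taxon 4, and Taxon 7 show the derived state '-' for C2, supporting them as a clade.
C3: derived state '+' in Taxon 4 and Taxon 7 only — synapomorphy for {Taxon 4, Taxon 7}.
Most parsimonious ingroup topology: (((Taxon 3,(Taxon 7,Taxon 4)),Taxon 2),Taxon 5).
The clade {Taxon 4, Taxon 7} is supported by C3: its derived state '+' occurs in exactly those taxa and in no other taxon (including the outgroup).

C3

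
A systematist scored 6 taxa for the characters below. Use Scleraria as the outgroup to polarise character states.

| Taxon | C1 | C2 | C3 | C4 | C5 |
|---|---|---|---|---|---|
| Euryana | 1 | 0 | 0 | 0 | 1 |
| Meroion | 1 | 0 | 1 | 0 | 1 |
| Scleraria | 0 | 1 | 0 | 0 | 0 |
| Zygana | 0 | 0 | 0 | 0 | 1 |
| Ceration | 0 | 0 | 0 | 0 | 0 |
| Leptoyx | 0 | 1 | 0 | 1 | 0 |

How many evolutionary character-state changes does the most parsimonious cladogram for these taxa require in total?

Character polarity is set by the outgroup: the derived state is whichever differs from the outgroup's state, so for C2 the derived state is '0', and for the remaining characters it is '1'.
C1 (derived state '1') is shared by Euryana and Meroion — a synapomorphy uniting that clade.
Only Ceration, Euryana, Meroion, and Zygana show the derived state '0' for C2, supporting them as a clade.
C3 (derived state '1') is unique to Meroion (autapomorphy; uninformative for grouping).
C4 (derived state '1') is unique to Leptoyx (autapomorphy; uninformative for grouping).
Only Euryana, Meroion, and Zygana show the derived state '1' for C5, supporting them as a clade.
Most parsimonious ingroup topology: ((Ceration,((Meroion,Euryana),Zygana)),Leptoyx).
Changes per character on this tree: C1: 1; C2: 1; C3: 1; C4: 1; C5: 1.
Total = 5.

5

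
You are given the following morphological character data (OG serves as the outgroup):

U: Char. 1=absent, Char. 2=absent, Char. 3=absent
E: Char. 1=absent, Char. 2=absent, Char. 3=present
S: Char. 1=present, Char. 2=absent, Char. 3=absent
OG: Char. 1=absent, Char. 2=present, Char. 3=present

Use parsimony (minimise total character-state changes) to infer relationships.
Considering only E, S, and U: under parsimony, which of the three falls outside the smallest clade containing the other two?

E

Character polarity is set by the outgroup: the derived state is whichever differs from the outgroup's state, so for Char. 2, Char. 3 the derived state is 'absent', and for the remaining characters it is 'present'.
Char. 1: derived state 'present' in S only — an autapomorphy, so it tells us nothing about relationships among taxa.
Char. 2 (derived state 'absent') is shared by all ingroup taxa — unites the whole ingroup.
Only S and U show the derived state 'absent' for Char. 3, supporting them as a clade.
Most parsimonious ingroup topology: ((S,U),E).
S and U share a more recent common ancestor with each other than either does with E, so E is the least closely related of the three.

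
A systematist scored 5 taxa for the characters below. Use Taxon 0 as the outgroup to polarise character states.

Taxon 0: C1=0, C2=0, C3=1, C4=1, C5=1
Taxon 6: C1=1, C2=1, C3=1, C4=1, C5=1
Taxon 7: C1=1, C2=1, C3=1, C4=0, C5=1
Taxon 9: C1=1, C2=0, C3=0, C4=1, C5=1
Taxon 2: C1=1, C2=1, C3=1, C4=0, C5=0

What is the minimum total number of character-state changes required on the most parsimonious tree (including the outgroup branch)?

Character polarity is set by the outgroup: the derived state is whichever differs from the outgroup's state, so for C3, C4, C5 the derived state is '0', and for the remaining characters it is '1'.
All ingroup taxa share the derived state '1' for C1; it defines the ingroup but does not resolve relationships within it.
C2 (derived state '1') is shared by Taxon 2, Taxon 6, and Taxon 7 — a synapomorphy uniting that clade.
C3: derived state '0' in Taxon 9 only — an autapomorphy, so it tells us nothing about relationships among taxa.
C4 (derived state '0') is shared by Taxon 2 and Taxon 7 — a synapomorphy uniting that clade.
C5: derived state '0' in Taxon 2 only — an autapomorphy, so it tells us nothing about relationships among taxa.
Most parsimonious ingroup topology: ((Taxon 6,(Taxon 7,Taxon 2)),Taxon 9).
Changes per character on this tree: C1: 1; C2: 1; C3: 1; C4: 1; C5: 1.
Total = 5.

5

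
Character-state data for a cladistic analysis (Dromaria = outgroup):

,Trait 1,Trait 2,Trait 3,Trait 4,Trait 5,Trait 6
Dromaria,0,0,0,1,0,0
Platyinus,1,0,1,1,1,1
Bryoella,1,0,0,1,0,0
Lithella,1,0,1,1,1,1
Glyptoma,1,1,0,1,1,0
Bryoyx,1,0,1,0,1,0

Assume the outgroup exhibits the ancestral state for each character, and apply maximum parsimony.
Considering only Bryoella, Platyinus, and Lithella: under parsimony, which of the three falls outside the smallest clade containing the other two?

Bryoella

Character polarity is set by the outgroup: the derived state is whichever differs from the outgroup's state, so for Trait 4 the derived state is '0', and for the remaining characters it is '1'.
All ingroup taxa share the derived state '1' for Trait 1; it defines the ingroup but does not resolve relationships within it.
Trait 2: derived state '1' in Glyptoma only — an autapomorphy, so it tells us nothing about relationships among taxa.
Only Bryoyx, Lithella, and Platyinus show the derived state '1' for Trait 3, supporting them as a clade.
Trait 4: derived state '0' in Bryoyx only — an autapomorphy, so it tells us nothing about relationships among taxa.
Only Bryoyx, Glyptoma, Lithella, and Platyinus show the derived state '1' for Trait 5, supporting them as a clade.
Only Lithella and Platyinus show the derived state '1' for Trait 6, supporting them as a clade.
Most parsimonious ingroup topology: ((((Platyinus,Lithella),Bryoyx),Glyptoma),Bryoella).
Platyinus and Lithella share a more recent common ancestor with each other than either does with Bryoella, so Bryoella is the least closely related of the three.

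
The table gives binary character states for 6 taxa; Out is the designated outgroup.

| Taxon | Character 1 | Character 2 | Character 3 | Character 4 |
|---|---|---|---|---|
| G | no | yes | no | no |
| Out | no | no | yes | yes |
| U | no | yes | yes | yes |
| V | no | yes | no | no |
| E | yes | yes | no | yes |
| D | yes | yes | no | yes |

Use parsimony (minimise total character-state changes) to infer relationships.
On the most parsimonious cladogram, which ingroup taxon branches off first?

Character polarity is set by the outgroup: the derived state is whichever differs from the outgroup's state, so for Character 3, Character 4 the derived state is 'no', and for the remaining characters it is 'yes'.
Character 1 (derived state 'yes') is shared by D and E — a synapomorphy uniting that clade.
All ingroup taxa share the derived state 'yes' for Character 2; it defines the ingroup but does not resolve relationships within it.
Character 3 (derived state 'no') is shared by D, E, G, and V — a synapomorphy uniting that clade.
Character 4: derived state 'no' in G and V only — synapomorphy for {G, V}.
Most parsimonious ingroup topology: (((G,V),(E,D)),U).
U is sister to the clade containing all other ingroup taxa, so it is the earliest-diverging (most basal) ingroup lineage.

U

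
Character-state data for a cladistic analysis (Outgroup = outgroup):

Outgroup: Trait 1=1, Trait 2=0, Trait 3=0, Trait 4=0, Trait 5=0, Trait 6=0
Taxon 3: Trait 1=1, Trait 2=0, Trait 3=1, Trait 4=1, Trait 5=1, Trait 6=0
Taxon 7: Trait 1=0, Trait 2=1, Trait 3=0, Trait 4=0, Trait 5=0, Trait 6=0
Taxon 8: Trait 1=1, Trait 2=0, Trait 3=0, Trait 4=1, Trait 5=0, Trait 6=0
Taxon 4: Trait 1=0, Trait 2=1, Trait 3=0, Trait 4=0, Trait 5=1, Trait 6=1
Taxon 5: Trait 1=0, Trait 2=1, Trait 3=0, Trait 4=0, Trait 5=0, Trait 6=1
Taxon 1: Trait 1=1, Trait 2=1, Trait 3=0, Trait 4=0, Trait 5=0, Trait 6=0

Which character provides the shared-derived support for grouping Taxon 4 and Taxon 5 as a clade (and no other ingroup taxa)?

Trait 6

Character polarity is set by the outgroup: the derived state is whichever differs from the outgroup's state, so for Trait 1 the derived state is '0', and for the remaining characters it is '1'.
Trait 1: derived state '0' in Taxon 4, Taxon 5, and Taxon 7 only — synapomorphy for {Taxon 4, Taxon 5, Taxon 7}.
Trait 2 (derived state '1') is shared by Taxon 1, Taxon 4, Taxon 5, and Taxon 7 — a synapomorphy uniting that clade.
Trait 3: derived state '1' in Taxon 3 only — an autapomorphy, so it tells us nothing about relationships among taxa.
Trait 4 (derived state '1') is shared by Taxon 3 and Taxon 8 — a synapomorphy uniting that clade.
Trait 5 (state '1') occurs in Taxon 3 and Taxon 4 but conflicts with the nesting implied by the other characters — most parsimoniously interpreted as homoplasy.
Trait 6: derived state '1' in Taxon 4 and Taxon 5 only — synapomorphy for {Taxon 4, Taxon 5}.
Most parsimonious ingroup topology: ((Taxon 3,Taxon 8),((Taxon 7,(Taxon 4,Taxon 5)),Taxon 1)).
The clade {Taxon 4, Taxon 5} is supported by Trait 6: its derived state '1' occurs in exactly those taxa and in no other taxon (including the outgroup).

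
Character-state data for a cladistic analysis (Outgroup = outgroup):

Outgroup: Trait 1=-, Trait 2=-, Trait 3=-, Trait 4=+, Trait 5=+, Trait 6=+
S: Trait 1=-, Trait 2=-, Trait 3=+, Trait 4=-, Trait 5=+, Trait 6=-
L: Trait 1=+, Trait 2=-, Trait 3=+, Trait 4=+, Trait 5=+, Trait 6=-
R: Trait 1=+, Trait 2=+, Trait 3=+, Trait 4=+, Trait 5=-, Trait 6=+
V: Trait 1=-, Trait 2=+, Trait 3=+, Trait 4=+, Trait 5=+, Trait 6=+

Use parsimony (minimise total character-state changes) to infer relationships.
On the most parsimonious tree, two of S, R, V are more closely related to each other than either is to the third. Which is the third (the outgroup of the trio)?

S

Character polarity is set by the outgroup: the derived state is whichever differs from the outgroup's state, so for Trait 4, Trait 5, Trait 6 the derived state is '-', and for the remaining characters it is '+'.
Trait 1 groups L and R, which is incompatible with the clades supported by the remaining characters; treating it as convergent (homoplasy) costs fewer steps than any alternative tree.
Only R and V show the derived state '+' for Trait 2, supporting them as a clade.
All ingroup taxa share the derived state '+' for Trait 3; it defines the ingroup but does not resolve relationships within it.
Trait 4: derived state '-' in S only — an autapomorphy, so it tells us nothing about relationships among taxa.
Trait 5 (derived state '-') is unique to R (autapomorphy; uninformative for grouping).
Trait 6: derived state '-' in L and S only — synapomorphy for {L, S}.
Most parsimonious ingroup topology: ((S,L),(R,V)).
R and V share a more recent common ancestor with each other than either does with S, so S is the least closely related of the three.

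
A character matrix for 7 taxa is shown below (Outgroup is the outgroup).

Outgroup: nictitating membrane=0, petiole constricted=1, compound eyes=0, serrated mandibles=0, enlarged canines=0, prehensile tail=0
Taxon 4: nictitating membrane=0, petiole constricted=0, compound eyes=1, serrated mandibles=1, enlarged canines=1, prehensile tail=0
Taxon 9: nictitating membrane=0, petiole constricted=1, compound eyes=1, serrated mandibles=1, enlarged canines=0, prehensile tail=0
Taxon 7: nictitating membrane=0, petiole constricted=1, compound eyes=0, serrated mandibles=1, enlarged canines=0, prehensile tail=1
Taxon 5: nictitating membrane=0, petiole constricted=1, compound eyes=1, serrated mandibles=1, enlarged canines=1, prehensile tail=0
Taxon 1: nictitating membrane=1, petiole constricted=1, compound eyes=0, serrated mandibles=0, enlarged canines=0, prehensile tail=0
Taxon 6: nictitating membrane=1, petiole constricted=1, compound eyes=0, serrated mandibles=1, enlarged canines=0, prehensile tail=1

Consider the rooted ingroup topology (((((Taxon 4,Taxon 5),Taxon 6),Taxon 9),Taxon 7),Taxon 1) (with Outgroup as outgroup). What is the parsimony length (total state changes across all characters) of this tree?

Map each character onto (((((Taxon 4,Taxon 5),Taxon 6),Taxon 9),Taxon 7),Taxon 1) (rooted by Outgroup) and count the minimum state changes it requires (Fitch parsimony):
nictitating membrane: 2; petiole constricted: 1; compound eyes: 2; serrated mandibles: 1; enlarged canines: 1; prehensile tail: 2.
Total tree length = 9.

9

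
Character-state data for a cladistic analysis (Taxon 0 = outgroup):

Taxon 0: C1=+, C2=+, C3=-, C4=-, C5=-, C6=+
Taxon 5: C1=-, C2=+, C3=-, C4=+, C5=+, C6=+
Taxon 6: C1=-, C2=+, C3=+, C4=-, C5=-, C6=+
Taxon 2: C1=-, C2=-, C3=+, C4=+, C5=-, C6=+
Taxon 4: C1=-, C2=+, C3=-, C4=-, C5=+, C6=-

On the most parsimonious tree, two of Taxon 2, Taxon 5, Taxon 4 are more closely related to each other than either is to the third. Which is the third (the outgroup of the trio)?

Taxon 2

Character polarity is set by the outgroup: the derived state is whichever differs from the outgroup's state, so for C1, C2, C6 the derived state is '-', and for the remaining characters it is '+'.
C1 (derived state '-') is shared by all ingroup taxa — unites the whole ingroup.
C2: derived state '-' in Taxon 2 only — an autapomorphy, so it tells us nothing about relationships among taxa.
C3 (derived state '+') is shared by Taxon 2 and Taxon 6 — a synapomorphy uniting that clade.
C4 groups Taxon 2 and Taxon 5, which is incompatible with the clades supported by the remaining characters; treating it as convergent (homoplasy) costs fewer steps than any alternative tree.
Only Taxon 4 and Taxon 5 show the derived state '+' for C5, supporting them as a clade.
C6 (derived state '-') is unique to Taxon 4 (autapomorphy; uninformative for grouping).
Most parsimonious ingroup topology: ((Taxon 5,Taxon 4),(Taxon 6,Taxon 2)).
Taxon 4 and Taxon 5 share a more recent common ancestor with each other than either does with Taxon 2, so Taxon 2 is the least closely related of the three.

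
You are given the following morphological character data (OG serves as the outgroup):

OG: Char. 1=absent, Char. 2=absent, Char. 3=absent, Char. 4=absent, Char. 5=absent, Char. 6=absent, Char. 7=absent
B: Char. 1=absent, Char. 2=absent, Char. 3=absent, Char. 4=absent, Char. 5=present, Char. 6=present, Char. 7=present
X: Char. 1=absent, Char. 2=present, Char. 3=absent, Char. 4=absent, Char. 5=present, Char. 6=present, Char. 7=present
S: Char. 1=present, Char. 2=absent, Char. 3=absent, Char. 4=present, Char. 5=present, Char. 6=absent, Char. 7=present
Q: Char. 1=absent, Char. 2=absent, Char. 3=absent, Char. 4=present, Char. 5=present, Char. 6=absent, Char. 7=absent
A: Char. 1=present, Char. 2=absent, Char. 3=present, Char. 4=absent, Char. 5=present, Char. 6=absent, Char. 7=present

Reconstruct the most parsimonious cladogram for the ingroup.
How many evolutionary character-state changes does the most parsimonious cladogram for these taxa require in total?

The outgroup has state 'absent' for every character, so 'present' is the derived state throughout.
Char. 1: derived state 'present' in A and S only — synapomorphy for {A, S}.
Char. 2: derived state 'present' in X only — an autapomorphy, so it tells us nothing about relationships among taxa.
Char. 3: derived state 'present' in A only — an autapomorphy, so it tells us nothing about relationships among taxa.
Char. 4 (state 'present') occurs in Q and S but conflicts with the nesting implied by the other characters — most parsimoniously interpreted as homoplasy.
Char. 5 (derived state 'present') is shared by all ingroup taxa — unites the whole ingroup.
Only B and X show the derived state 'present' for Char. 6, supporting them as a clade.
Char. 7: derived state 'present' in A, B, S, and X only — synapomorphy for {A, B, S, X}.
Most parsimonious ingroup topology: (((B,X),(S,A)),Q).
Changes per character on this tree: Char. 1: 1; Char. 2: 1; Char. 3: 1; Char. 4: 2; Char. 5: 1; Char. 6: 1; Char. 7: 1.
Total = 8.

8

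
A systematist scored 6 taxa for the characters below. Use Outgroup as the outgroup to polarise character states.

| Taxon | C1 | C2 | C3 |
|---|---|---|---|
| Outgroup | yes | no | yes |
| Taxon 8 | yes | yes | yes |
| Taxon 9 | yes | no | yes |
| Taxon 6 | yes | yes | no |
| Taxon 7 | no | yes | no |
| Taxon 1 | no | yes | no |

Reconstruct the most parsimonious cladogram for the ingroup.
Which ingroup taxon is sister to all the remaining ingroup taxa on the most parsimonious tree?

Character polarity is set by the outgroup: the derived state is whichever differs from the outgroup's state, so for C1, C3 the derived state is 'no', and for the remaining characters it is 'yes'.
C1 (derived state 'no') is shared by Taxon 1 and Taxon 7 — a synapomorphy uniting that clade.
Only Taxon 1, Taxon 6, Taxon 7, and Taxon 8 show the derived state 'yes' for C2, supporting them as a clade.
C3: derived state 'no' in Taxon 1, Taxon 6, and Taxon 7 only — synapomorphy for {Taxon 1, Taxon 6, Taxon 7}.
Most parsimonious ingroup topology: ((Taxon 8,(Taxon 6,(Taxon 7,Taxon 1))),Taxon 9).
Taxon 9 is sister to the clade containing all other ingroup taxa, so it is the earliest-diverging (most basal) ingroup lineage.

Taxon 9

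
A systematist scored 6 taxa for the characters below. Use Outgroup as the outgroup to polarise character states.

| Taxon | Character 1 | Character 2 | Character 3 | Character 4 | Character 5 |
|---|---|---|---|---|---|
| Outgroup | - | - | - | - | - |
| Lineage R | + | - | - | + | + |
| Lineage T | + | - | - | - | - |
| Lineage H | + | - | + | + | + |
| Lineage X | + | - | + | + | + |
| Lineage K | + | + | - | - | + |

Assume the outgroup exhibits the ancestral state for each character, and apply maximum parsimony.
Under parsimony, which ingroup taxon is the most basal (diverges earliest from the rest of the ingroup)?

The outgroup has state '-' for every character, so '+' is the derived state throughout.
Character 1 (derived state '+') is shared by all ingroup taxa — unites the whole ingroup.
Character 2: derived state '+' in Lineage K only — an autapomorphy, so it tells us nothing about relationships among taxa.
Only Lineage H and Lineage X show the derived state '+' for Character 3, supporting them as a clade.
Only Lineage H, Lineage R, and Lineage X show the derived state '+' for Character 4, supporting them as a clade.
Character 5 (derived state '+') is shared by Lineage H, Lineage K, Lineage R, and Lineage X — a synapomorphy uniting that clade.
Most parsimonious ingroup topology: (((Lineage R,(Lineage H,Lineage X)),Lineage K),Lineage T).
Lineage T is sister to the clade containing all other ingroup taxa, so it is the earliest-diverging (most basal) ingroup lineage.

Lineage T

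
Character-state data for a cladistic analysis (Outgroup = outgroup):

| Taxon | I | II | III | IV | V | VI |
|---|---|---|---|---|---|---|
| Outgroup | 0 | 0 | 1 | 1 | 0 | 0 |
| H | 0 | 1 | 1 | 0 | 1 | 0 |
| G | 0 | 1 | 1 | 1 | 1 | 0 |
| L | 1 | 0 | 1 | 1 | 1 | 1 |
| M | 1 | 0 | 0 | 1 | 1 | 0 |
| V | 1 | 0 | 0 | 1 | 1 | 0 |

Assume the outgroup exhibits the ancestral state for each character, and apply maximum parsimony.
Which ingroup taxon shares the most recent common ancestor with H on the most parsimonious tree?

Character polarity is set by the outgroup: the derived state is whichever differs from the outgroup's state, so for III, IV the derived state is '0', and for the remaining characters it is '1'.
I: derived state '1' in L, M, and V only — synapomorphy for {L, M, V}.
Only G and H show the derived state '1' for II, supporting them as a clade.
Only M and V show the derived state '0' for III, supporting them as a clade.
IV (derived state '0') is unique to H (autapomorphy; uninformative for grouping).
All ingroup taxa share the derived state '1' for V; it defines the ingroup but does not resolve relationships within it.
VI: derived state '1' in L only — an autapomorphy, so it tells us nothing about relationships among taxa.
Most parsimonious ingroup topology: ((H,G),(L,(M,V))).
H and G form a cherry on this tree, so they are sister taxa.

G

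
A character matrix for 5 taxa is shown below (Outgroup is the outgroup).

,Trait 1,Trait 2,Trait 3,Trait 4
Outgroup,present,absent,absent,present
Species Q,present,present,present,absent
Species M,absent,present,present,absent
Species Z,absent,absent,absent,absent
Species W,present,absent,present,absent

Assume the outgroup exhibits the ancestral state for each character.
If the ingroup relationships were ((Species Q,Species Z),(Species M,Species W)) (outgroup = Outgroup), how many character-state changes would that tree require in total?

7

Map each character onto ((Species Q,Species Z),(Species M,Species W)) (rooted by Outgroup) and count the minimum state changes it requires (Fitch parsimony):
Trait 1: 2; Trait 2: 2; Trait 3: 2; Trait 4: 1.
Total tree length = 7.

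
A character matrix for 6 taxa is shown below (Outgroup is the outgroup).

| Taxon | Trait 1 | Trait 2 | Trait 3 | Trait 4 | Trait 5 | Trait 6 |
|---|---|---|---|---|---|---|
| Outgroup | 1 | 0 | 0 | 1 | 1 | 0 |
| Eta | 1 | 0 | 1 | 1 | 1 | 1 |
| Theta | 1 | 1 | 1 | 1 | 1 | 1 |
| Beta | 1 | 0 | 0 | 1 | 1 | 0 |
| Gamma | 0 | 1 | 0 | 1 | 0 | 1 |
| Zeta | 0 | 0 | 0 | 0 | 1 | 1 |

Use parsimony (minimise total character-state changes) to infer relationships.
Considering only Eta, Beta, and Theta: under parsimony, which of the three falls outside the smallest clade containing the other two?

Character polarity is set by the outgroup: the derived state is whichever differs from the outgroup's state, so for Trait 1, Trait 4, Trait 5 the derived state is '0', and for the remaining characters it is '1'.
Only Gamma and Zeta show the derived state '0' for Trait 1, supporting them as a clade.
Trait 2 groups Gamma and Theta, which is incompatible with the clades supported by the remaining characters; treating it as convergent (homoplasy) costs fewer steps than any alternative tree.
Trait 3: derived state '1' in Eta and Theta only — synapomorphy for {Eta, Theta}.
Trait 4 (derived state '0') is unique to Zeta (autapomorphy; uninformative for grouping).
Trait 5: derived state '0' in Gamma only — an autapomorphy, so it tells us nothing about relationships among taxa.
Trait 6 (derived state '1') is shared by Eta, Gamma, Theta, and Zeta — a synapomorphy uniting that clade.
Most parsimonious ingroup topology: (((Eta,Theta),(Gamma,Zeta)),Beta).
Theta and Eta share a more recent common ancestor with each other than either does with Beta, so Beta is the least closely related of the three.

Beta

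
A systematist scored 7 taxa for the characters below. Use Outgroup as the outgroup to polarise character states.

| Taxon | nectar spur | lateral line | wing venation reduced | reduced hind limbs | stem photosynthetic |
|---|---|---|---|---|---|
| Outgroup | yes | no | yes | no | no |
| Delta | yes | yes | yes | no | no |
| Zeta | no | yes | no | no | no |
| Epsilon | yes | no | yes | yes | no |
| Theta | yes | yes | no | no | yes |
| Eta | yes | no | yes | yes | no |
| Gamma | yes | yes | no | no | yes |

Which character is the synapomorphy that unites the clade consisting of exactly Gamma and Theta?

Character polarity is set by the outgroup: the derived state is whichever differs from the outgroup's state, so for nectar spur, wing venation reduced the derived state is 'no', and for the remaining characters it is 'yes'.
nectar spur (derived state 'no') is unique to Zeta (autapomorphy; uninformative for grouping).
lateral line (derived state 'yes') is shared by Delta, Gamma, Theta, and Zeta — a synapomorphy uniting that clade.
wing venation reduced (derived state 'no') is shared by Gamma, Theta, and Zeta — a synapomorphy uniting that clade.
reduced hind limbs: derived state 'yes' in Epsilon and Eta only — synapomorphy for {Epsilon, Eta}.
Only Gamma and Theta show the derived state 'yes' for stem photosynthetic, supporting them as a clade.
Most parsimonious ingroup topology: ((Delta,(Zeta,(Theta,Gamma))),(Epsilon,Eta)).
The clade {Gamma, Theta} is supported by stem photosynthetic: its derived state 'yes' occurs in exactly those taxa and in no other taxon (including the outgroup).

stem photosynthetic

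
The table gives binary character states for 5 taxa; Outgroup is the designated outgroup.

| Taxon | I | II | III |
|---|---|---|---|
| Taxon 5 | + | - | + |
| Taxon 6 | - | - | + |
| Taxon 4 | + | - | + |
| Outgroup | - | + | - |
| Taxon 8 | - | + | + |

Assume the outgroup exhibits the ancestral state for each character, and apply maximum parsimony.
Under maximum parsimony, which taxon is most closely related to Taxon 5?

Character polarity is set by the outgroup: the derived state is whichever differs from the outgroup's state, so for II the derived state is '-', and for the remaining characters it is '+'.
Only Taxon 4 and Taxon 5 show the derived state '+' for I, supporting them as a clade.
II (derived state '-') is shared by Taxon 4, Taxon 5, and Taxon 6 — a synapomorphy uniting that clade.
III (derived state '+') is shared by all ingroup taxa — unites the whole ingroup.
Most parsimonious ingroup topology: ((Taxon 6,(Taxon 4,Taxon 5)),Taxon 8).
Taxon 5 and Taxon 4 form a cherry on this tree, so they are sister taxa.

Taxon 4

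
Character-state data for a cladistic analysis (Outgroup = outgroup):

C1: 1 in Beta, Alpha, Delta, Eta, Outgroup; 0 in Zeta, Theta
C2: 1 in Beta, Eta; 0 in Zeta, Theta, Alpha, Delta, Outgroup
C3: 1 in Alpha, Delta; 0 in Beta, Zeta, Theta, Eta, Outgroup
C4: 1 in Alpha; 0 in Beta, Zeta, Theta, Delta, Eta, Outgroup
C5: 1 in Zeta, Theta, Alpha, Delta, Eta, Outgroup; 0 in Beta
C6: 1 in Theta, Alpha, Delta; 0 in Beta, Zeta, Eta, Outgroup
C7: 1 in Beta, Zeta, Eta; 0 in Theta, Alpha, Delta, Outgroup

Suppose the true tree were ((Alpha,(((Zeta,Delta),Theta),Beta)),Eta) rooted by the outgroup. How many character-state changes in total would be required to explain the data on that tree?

Map each character onto ((Alpha,(((Zeta,Delta),Theta),Beta)),Eta) (rooted by Outgroup) and count the minimum state changes it requires (Fitch parsimony):
C1: 2; C2: 2; C3: 2; C4: 1; C5: 1; C6: 3; C7: 3.
Total tree length = 14.

14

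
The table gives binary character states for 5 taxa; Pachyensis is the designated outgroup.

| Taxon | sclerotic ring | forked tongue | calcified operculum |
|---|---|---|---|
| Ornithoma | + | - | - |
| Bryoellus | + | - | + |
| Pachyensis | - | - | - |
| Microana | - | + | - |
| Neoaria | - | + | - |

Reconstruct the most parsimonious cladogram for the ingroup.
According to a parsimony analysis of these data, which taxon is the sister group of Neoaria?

The outgroup has state '-' for every character, so '+' is the derived state throughout.
sclerotic ring (derived state '+') is shared by Bryoellus and Ornithoma — a synapomorphy uniting that clade.
forked tongue: derived state '+' in Microana and Neoaria only — synapomorphy for {Microana, Neoaria}.
calcified operculum: derived state '+' in Bryoellus only — an autapomorphy, so it tells us nothing about relationships among taxa.
Most parsimonious ingroup topology: ((Neoaria,Microana),(Ornithoma,Bryoellus)).
Neoaria and Microana form a cherry on this tree, so they are sister taxa.

Microana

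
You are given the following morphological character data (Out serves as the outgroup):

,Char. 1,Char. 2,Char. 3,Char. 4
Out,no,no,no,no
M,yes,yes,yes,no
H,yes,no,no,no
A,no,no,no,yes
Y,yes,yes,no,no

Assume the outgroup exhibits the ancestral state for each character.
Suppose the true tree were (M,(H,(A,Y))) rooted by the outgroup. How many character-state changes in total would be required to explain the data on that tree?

Map each character onto (M,(H,(A,Y))) (rooted by Out) and count the minimum state changes it requires (Fitch parsimony):
Char. 1: 2; Char. 2: 2; Char. 3: 1; Char. 4: 1.
Total tree length = 6.

6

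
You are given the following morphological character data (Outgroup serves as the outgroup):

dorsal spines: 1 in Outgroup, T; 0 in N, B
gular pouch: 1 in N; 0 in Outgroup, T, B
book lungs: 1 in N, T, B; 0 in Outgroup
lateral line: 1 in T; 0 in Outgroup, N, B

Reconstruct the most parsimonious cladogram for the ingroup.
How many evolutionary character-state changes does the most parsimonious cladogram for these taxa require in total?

4

Character polarity is set by the outgroup: the derived state is whichever differs from the outgroup's state, so for dorsal spines the derived state is '0', and for the remaining characters it is '1'.
Only B and N show the derived state '0' for dorsal spines, supporting them as a clade.
gular pouch: derived state '1' in N only — an autapomorphy, so it tells us nothing about relationships among taxa.
book lungs (derived state '1') is shared by all ingroup taxa — unites the whole ingroup.
lateral line: derived state '1' in T only — an autapomorphy, so it tells us nothing about relationships among taxa.
Most parsimonious ingroup topology: ((N,B),T).
Changes per character on this tree: dorsal spines: 1; gular pouch: 1; book lungs: 1; lateral line: 1.
Total = 4.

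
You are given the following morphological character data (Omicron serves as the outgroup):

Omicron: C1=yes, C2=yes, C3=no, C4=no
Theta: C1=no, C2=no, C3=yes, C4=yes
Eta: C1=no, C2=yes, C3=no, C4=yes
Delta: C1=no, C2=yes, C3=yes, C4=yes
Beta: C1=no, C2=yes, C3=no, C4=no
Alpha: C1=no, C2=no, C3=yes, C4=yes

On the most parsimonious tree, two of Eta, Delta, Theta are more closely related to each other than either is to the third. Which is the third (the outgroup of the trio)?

Character polarity is set by the outgroup: the derived state is whichever differs from the outgroup's state, so for C1, C2 the derived state is 'no', and for the remaining characters it is 'yes'.
All ingroup taxa share the derived state 'no' for C1; it defines the ingroup but does not resolve relationships within it.
C2 (derived state 'no') is shared by Alpha and Theta — a synapomorphy uniting that clade.
C3 (derived state 'yes') is shared by Alpha, Delta, and Theta — a synapomorphy uniting that clade.
Only Alpha, Delta, Eta, and Theta show the derived state 'yes' for C4, supporting them as a clade.
Most parsimonious ingroup topology: ((((Theta,Alpha),Delta),Eta),Beta).
Theta and Delta share a more recent common ancestor with each other than either does with Eta, so Eta is the least closely related of the three.

Eta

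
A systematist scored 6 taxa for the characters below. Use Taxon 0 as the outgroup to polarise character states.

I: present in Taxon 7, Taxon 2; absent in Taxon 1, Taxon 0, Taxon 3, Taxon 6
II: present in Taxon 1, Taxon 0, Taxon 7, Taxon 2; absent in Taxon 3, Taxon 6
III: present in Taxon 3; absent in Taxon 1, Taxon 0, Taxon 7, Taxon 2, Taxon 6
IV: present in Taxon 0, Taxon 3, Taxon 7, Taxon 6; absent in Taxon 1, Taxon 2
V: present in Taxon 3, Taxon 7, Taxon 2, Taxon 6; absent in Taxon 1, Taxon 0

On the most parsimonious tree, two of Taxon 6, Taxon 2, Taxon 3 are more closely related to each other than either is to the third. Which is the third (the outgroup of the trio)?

Character polarity is set by the outgroup: the derived state is whichever differs from the outgroup's state, so for II, IV the derived state is 'absent', and for the remaining characters it is 'present'.
Only Taxon 2 and Taxon 7 show the derived state 'present' for I, supporting them as a clade.
II (derived state 'absent') is shared by Taxon 3 and Taxon 6 — a synapomorphy uniting that clade.
III: derived state 'present' in Taxon 3 only — an autapomorphy, so it tells us nothing about relationships among taxa.
IV (state 'absent') occurs in Taxon 1 and Taxon 2 but conflicts with the nesting implied by the other characters — most parsimoniously interpreted as homoplasy.
V: derived state 'present' in Taxon 2, Taxon 3, Taxon 6, and Taxon 7 only — synapomorphy for {Taxon 2, Taxon 3, Taxon 6, Taxon 7}.
Most parsimonious ingroup topology: (((Taxon 2,Taxon 7),(Taxon 6,Taxon 3)),Taxon 1).
Taxon 3 and Taxon 6 share a more recent common ancestor with each other than either does with Taxon 2, so Taxon 2 is the least closely related of the three.

Taxon 2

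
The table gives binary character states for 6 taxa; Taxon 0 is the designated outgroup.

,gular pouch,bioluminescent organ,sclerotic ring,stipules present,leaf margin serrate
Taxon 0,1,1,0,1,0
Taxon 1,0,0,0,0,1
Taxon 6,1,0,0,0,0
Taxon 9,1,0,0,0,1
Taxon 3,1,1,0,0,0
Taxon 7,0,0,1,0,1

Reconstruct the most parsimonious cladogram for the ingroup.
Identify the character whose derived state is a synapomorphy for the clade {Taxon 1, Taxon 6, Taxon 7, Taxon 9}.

bioluminescent organ

Character polarity is set by the outgroup: the derived state is whichever differs from the outgroup's state, so for gular pouch, bioluminescent organ, stipules present the derived state is '0', and for the remaining characters it is '1'.
Only Taxon 1 and Taxon 7 show the derived state '0' for gular pouch, supporting them as a clade.
bioluminescent organ (derived state '0') is shared by Taxon 1, Taxon 6, Taxon 7, and Taxon 9 — a synapomorphy uniting that clade.
sclerotic ring (derived state '1') is unique to Taxon 7 (autapomorphy; uninformative for grouping).
All ingroup taxa share the derived state '0' for stipules present; it defines the ingroup but does not resolve relationships within it.
Only Taxon 1, Taxon 7, and Taxon 9 show the derived state '1' for leaf margin serrate, supporting them as a clade.
Most parsimonious ingroup topology: ((((Taxon 1,Taxon 7),Taxon 9),Taxon 6),Taxon 3).
The clade {Taxon 1, Taxon 6, Taxon 7, Taxon 9} is supported by bioluminescent organ: its derived state '0' occurs in exactly those taxa and in no other taxon (including the outgroup).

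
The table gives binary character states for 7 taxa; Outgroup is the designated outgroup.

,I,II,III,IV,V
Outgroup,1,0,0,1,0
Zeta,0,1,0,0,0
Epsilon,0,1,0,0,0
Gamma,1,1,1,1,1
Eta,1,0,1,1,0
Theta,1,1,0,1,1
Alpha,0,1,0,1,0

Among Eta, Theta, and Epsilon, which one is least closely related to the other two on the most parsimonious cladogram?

Eta

Character polarity is set by the outgroup: the derived state is whichever differs from the outgroup's state, so for I, IV the derived state is '0', and for the remaining characters it is '1'.
I: derived state '0' in Alpha, Epsilon, and Zeta only — synapomorphy for {Alpha, Epsilon, Zeta}.
II (derived state '1') is shared by Alpha, Epsilon, Gamma, Theta, and Zeta — a synapomorphy uniting that clade.
III (state '1') occurs in Eta and Gamma but conflicts with the nesting implied by the other characters — most parsimoniously interpreted as homoplasy.
IV (derived state '0') is shared by Epsilon and Zeta — a synapomorphy uniting that clade.
V: derived state '1' in Gamma and Theta only — synapomorphy for {Gamma, Theta}.
Most parsimonious ingroup topology: ((((Zeta,Epsilon),Alpha),(Gamma,Theta)),Eta).
Theta and Epsilon share a more recent common ancestor with each other than either does with Eta, so Eta is the least closely related of the three.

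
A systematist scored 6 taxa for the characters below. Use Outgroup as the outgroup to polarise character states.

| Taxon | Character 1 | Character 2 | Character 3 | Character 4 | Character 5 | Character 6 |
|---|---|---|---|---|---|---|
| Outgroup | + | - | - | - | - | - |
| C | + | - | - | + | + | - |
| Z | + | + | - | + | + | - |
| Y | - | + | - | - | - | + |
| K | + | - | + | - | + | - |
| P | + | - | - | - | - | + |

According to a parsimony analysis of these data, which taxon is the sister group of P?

Y

Character polarity is set by the outgroup: the derived state is whichever differs from the outgroup's state, so for Character 1 the derived state is '-', and for the remaining characters it is '+'.
Character 1 (derived state '-') is unique to Y (autapomorphy; uninformative for grouping).
Character 2 (state '+') occurs in Y and Z but conflicts with the nesting implied by the other characters — most parsimoniously interpreted as homoplasy.
Character 3 (derived state '+') is unique to K (autapomorphy; uninformative for grouping).
Character 4 (derived state '+') is shared by C and Z — a synapomorphy uniting that clade.
Character 5: derived state '+' in C, K, and Z only — synapomorphy for {C, K, Z}.
Character 6 (derived state '+') is shared by P and Y — a synapomorphy uniting that clade.
Most parsimonious ingroup topology: (((C,Z),K),(Y,P)).
P and Y form a cherry on this tree, so they are sister taxa.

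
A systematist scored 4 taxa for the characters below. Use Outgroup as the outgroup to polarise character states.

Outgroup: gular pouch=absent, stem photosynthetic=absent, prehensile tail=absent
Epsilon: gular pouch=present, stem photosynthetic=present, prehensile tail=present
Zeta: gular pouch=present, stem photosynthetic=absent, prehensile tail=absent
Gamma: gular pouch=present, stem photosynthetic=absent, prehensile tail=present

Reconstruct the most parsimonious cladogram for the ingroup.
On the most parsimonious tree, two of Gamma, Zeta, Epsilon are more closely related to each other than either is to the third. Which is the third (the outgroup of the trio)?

Zeta

The outgroup has state 'absent' for every character, so 'present' is the derived state throughout.
All ingroup taxa share the derived state 'present' for gular pouch; it defines the ingroup but does not resolve relationships within it.
stem photosynthetic (derived state 'present') is unique to Epsilon (autapomorphy; uninformative for grouping).
prehensile tail: derived state 'present' in Epsilon and Gamma only — synapomorphy for {Epsilon, Gamma}.
Most parsimonious ingroup topology: ((Epsilon,Gamma),Zeta).
Epsilon and Gamma share a more recent common ancestor with each other than either does with Zeta, so Zeta is the least closely related of the three.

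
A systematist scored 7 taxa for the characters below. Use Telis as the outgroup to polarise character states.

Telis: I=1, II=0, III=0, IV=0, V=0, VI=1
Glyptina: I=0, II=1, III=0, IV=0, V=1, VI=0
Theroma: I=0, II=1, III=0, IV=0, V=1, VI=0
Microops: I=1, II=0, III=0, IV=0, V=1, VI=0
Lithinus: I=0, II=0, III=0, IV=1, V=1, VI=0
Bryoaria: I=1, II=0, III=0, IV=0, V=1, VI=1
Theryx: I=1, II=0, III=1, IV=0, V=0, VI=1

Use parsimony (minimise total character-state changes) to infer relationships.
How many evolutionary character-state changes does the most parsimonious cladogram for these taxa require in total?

6

Character polarity is set by the outgroup: the derived state is whichever differs from the outgroup's state, so for I, VI the derived state is '0', and for the remaining characters it is '1'.
I: derived state '0' in Glyptina, Lithinus, and Theroma only — synapomorphy for {Glyptina, Lithinus, Theroma}.
II (derived state '1') is shared by Glyptina and Theroma — a synapomorphy uniting that clade.
III: derived state '1' in Theryx only — an autapomorphy, so it tells us nothing about relationships among taxa.
IV: derived state '1' in Lithinus only — an autapomorphy, so it tells us nothing about relationships among taxa.
V: derived state '1' in Bryoaria, Glyptina, Lithinus, Microops, and Theroma only — synapomorphy for {Bryoaria, Glyptina, Lithinus, Microops, Theroma}.
Only Glyptina, Lithinus, Microops, and Theroma show the derived state '0' for VI, supporting them as a clade.
Most parsimonious ingroup topology: (((((Glyptina,Theroma),Lithinus),Microops),Bryoaria),Theryx).
Changes per character on this tree: I: 1; II: 1; III: 1; IV: 1; V: 1; VI: 1.
Total = 6.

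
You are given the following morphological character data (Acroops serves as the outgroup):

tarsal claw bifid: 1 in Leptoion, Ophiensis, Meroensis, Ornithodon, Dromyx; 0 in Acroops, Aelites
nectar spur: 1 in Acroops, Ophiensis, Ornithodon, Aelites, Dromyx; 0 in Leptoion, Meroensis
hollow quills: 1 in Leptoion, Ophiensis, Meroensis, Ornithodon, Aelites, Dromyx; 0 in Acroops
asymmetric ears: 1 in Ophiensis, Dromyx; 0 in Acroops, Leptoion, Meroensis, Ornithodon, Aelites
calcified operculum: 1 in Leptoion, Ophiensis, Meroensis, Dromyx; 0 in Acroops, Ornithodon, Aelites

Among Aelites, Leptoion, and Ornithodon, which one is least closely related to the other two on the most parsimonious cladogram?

Character polarity is set by the outgroup: the derived state is whichever differs from the outgroup's state, so for nectar spur the derived state is '0', and for the remaining characters it is '1'.
Only Dromyx, Leptoion, Meroensis, Ophiensis, and Ornithodon show the derived state '1' for tarsal claw bifid, supporting them as a clade.
nectar spur: derived state '0' in Leptoion and Meroensis only — synapomorphy for {Leptoion, Meroensis}.
hollow quills (derived state '1') is shared by all ingroup taxa — unites the whole ingroup.
asymmetric ears: derived state '1' in Dromyx and Ophiensis only — synapomorphy for {Dromyx, Ophiensis}.
calcified operculum (derived state '1') is shared by Dromyx, Leptoion, Meroensis, and Ophiensis — a synapomorphy uniting that clade.
Most parsimonious ingroup topology: ((((Leptoion,Meroensis),(Ophiensis,Dromyx)),Ornithodon),Aelites).
Leptoion and Ornithodon share a more recent common ancestor with each other than either does with Aelites, so Aelites is the least closely related of the three.

Aelites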